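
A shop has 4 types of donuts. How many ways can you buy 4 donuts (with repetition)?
35

Solution: Stars and bars: C(4+4-1, 4) = C(7, 4) = 35.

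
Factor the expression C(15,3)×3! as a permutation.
C(15,3)×3! = [15!/(3!(12)!)]×3! = 15!/(12)! = P(15,3) = 2,730.
Final answer: P(15,3)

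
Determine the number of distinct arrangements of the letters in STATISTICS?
50,400

Explanation: Word has 10 letters (S=3, T=3, A=1, I=2, C=1). Arrangements: 10!/Π(k!) = 50,400.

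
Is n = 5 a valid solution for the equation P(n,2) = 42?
P(5,2) = 5·4 = 20, which does not equal 42.
Final answer: No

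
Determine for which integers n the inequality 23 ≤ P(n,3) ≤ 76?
P(3,3)=6; P(4,3)=24; P(5,3)=60; P(6,3)=120. So valid n = 4, 5.

Answer: 4, 5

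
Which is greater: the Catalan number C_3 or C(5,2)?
C(5,2)

Explanation: C_3 = C(6,3)/(3+1) = 20/4 = 5; C(5,2) = 10.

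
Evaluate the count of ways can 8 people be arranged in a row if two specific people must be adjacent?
10,080

Reasoning: Treat pair as unit: (8-1)! arrangements × 2 internal orders = 10,080.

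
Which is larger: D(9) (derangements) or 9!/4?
D(9)

Explanation: D(9) = (9-1)·[D(8) + D(7)] = 8·[14,833 + 1,854] = 133,496; 9!/4 = 362,880/4 = 90,720.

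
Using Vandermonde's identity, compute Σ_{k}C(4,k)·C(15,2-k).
171

Working:
= C(4+15,2) = C(19,2) = 171.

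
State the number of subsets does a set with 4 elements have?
16

Solution: Each element can be included or excluded: 2^4 = 16.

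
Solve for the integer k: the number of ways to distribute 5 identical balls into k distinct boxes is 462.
Stars and bars: the count is C(5+k−1, k−1), increasing in k. k=5: C(9,4) = 126, k=6: C(10,5) = 252, k=7: C(11,6) = 462 ✓. So k = 7.

Answer: 7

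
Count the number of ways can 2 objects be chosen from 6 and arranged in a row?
30

Working:
P(6,2) = 6!/(6-2)! = 30.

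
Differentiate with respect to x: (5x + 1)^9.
45(5x + 1)^8

Chain rule: 9(5x+1)^{8} × 5 = 45(5x+1)^{8}.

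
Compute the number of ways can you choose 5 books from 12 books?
792

Explanation: C(12,5) = 12! / (5! × (12-5)!)
         = 12! / (5! × 7!)
         = 792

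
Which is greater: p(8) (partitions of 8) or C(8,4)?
C(8,4)

Explanation: Pentagonal recurrence p(n) = p(n−1) + p(n−2) − p(n−5) − p(n−7) + …: p(8) = p(7) + p(6) − p(3) − p(1) = 15 + 11 − 3 − 1 = 22; C(8,4) = 70.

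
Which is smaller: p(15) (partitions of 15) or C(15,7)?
Pentagonal recurrence p(n) = p(n−1) + p(n−2) − p(n−5) − p(n−7) + …: p(15) = p(14) + p(13) − p(10) − p(8) + p(3) + p(0) = 135 + 101 − 42 − 22 + 3 + 1 = 176; C(15,7) = 6,435.

Answer: p(15)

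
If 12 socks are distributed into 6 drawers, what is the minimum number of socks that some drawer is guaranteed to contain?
Pigeonhole: ⌈12/6⌉ = 2.
Final answer: 2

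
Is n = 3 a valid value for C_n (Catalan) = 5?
Yes

Reasoning: C_3 = C(6,3)/(3+1) = 20/4 = 5, which equals 5.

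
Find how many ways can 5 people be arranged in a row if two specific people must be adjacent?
48

Treat pair as unit: (5-1)! arrangements × 2 internal orders = 48.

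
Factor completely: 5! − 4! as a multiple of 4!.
5! − 4! = 5·4! − 4! = (5 − 1)·4! = 4 × 4! = 96.
Final answer: 4 × 4! = 96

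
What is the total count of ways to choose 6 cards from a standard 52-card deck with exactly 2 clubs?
6,415,578

Solution: 13 clubs and 39 non-clubs: C(13,2) × C(39,4) = 78 × 82251 = 6,415,578.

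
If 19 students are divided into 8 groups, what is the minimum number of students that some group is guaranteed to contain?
3
Pigeonhole: ⌈19/8⌉ = 3.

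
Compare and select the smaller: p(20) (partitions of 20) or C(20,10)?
p(20)

Reasoning: Pentagonal recurrence p(n) = p(n−1) + p(n−2) − p(n−5) − p(n−7) + …: p(20) = p(19) + p(18) − p(15) − p(13) + p(8) + p(5) = 490 + 385 − 176 − 101 + 22 + 7 = 627; C(20,10) = 184,756.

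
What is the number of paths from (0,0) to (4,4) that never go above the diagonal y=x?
14
Counted by the Catalan number C_4: C_4 = C(8,4)/(4+1) = 70/5 = 14.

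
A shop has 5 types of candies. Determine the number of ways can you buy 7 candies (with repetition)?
330

Reasoning: Stars and bars: C(7+5-1, 7) = C(11, 7) = 330.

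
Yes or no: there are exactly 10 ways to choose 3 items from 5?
Yes
C(5,3) = 10.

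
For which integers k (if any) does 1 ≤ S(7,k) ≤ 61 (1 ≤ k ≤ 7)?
S(7,1)=1; S(7,2)=63; S(7,3)=301; S(7,4)=350; S(7,5)=140; S(7,6)=21; S(7,7)=1. So valid k = 1, 6, 7.

Answer: 1, 6, 7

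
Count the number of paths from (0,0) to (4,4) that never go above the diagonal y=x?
Counted by the Catalan number C_4: C_4 = C(8,4)/(4+1) = 70/5 = 14.
Final answer: 14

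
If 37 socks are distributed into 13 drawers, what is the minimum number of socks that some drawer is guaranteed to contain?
3

Working:
Pigeonhole: ⌈37/13⌉ = 3.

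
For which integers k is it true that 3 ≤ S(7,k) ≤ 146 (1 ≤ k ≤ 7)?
2, 5, 6

Reasoning: S(7,1)=1; S(7,2)=63; S(7,3)=301; S(7,4)=350; S(7,5)=140; S(7,6)=21; S(7,7)=1. So valid k = 2, 5, 6.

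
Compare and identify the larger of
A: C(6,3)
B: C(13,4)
B

Reasoning: A=C(6,3)=20, B=C(13,4)=715.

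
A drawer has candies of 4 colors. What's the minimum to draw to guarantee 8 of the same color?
29

Worst case: 7 of each = 28. One more: 29.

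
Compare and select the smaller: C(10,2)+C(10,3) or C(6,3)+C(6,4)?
C(6,3)+C(6,4)

First=165, Second=35.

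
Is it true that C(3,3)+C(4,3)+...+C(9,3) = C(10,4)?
Hockey stick identity gives Σ = C(10,4) = 210; RHS C(10,4) = 210.

Answer: True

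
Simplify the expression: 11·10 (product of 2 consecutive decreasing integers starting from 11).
110
This is P(11,2) = 11!/(9)! = 110.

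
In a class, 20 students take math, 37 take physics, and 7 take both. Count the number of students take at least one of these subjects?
|A∪B| = |A|+|B|-|A∩B| = 20+37-7 = 50.
Final answer: 50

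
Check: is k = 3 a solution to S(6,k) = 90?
Yes

Working:
S(6,3) = 3·S(5,3) + S(5,2) = 3·25 + 15 = 90, which equals 90.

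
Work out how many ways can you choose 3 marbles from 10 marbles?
C(10,3) = 10! / (3! × (10-3)!)
         = 10! / (3! × 7!)
         = 120
Final answer: 120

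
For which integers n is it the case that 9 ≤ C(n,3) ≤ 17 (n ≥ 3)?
5
C(4,3)=4; C(5,3)=10; C(6,3)=20. So valid n = 5.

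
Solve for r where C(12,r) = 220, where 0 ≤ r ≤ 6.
3

Working:
C(12,r) is increasing for 0 ≤ r ≤ 6. Stepping up (C(12,r+1) = C(12,r)·(12−r)/(r+1)): C(12,1) = 12, C(12,2) = 66, C(12,3) = 220 ✓. So r = 3.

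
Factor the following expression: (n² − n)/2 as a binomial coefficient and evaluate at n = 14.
(n² − n)/2 = n(n−1)/2 = C(n,2). At n = 14: C(14,2) = 91.

Answer: C(n,2); C(14,2) = 91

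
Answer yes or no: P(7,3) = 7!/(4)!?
Yes

Working:
Permutation formula P(n,k) = n!/(n-k)!: 7!/4! = 5,040/24 = 210 = P(7,3). The statement holds.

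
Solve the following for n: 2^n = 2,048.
11

Reasoning: 2,048 = 1,024 × 2 = 2^10 × 2^1 = 2^11, so n = 11.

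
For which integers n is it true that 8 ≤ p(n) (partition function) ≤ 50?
6, 7, 8, 9, 10

Explanation: Tabulating p(n) via p(n) = p(n−1) + p(n−2) − p(n−5) − p(n−7) + …: p(5)=7; p(6)=11; p(7)=15; p(8)=22; p(9)=30; p(10)=42; p(11)=56. So valid n = 6, 7, 8, 9, 10.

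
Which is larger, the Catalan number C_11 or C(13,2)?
C_11 = C(22,11)/(11+1) = 705,432/12 = 58,786; C(13,2) = 78.

Answer: C_11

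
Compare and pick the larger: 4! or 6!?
6!

Explanation: 4!=24, 6!=720. 6! > 4!.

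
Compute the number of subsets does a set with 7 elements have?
128

Reasoning: Each element can be included or excluded: 2^7 = 128.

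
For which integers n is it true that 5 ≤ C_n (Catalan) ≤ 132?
3, 4, 5, 6

Solution: C_2=2; C_3=5; C_4=14; C_5=42; C_6=132; C_7=429. So valid n = 3, 4, 5, 6.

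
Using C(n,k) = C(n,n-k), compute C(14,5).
2,002

Working:
C(14,5) = C(14,9) = 2,002.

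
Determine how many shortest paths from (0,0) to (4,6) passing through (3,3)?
80

To (3,3): C(6,3)=20. From there: C(4,1)=4. Total: 80.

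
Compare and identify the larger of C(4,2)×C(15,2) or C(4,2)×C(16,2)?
C(4,2)×C(16,2)

Solution: C(4,2)×C(15,2)=630, C(4,2)×C(16,2)=720.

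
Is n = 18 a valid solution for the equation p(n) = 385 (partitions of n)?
Yes
Pentagonal recurrence p(n) = p(n−1) + p(n−2) − p(n−5) − p(n−7) + …: p(18) = p(17) + p(16) − p(13) − p(11) + p(6) + p(3) = 297 + 231 − 101 − 56 + 11 + 3 = 385, which equals 385.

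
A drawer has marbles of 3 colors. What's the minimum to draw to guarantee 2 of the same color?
4

Solution: Worst case: 1 of each = 3. One more: 4.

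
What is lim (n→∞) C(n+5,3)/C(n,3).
Both numerator and denominator grow as n^3/3! for large n, so the ratio → 1.

Answer: 1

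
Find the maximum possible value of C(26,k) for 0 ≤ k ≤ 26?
Maximum at k = 13: C(26,13) = 10,400,600.
Final answer: 10,400,600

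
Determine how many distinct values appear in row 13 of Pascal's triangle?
Row 13 has entries C(13,0)..C(13,13); by symmetry C(13,k)=C(13,13-k), giving 7 distinct values.

Answer: 7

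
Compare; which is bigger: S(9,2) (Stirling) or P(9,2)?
S(9,2) = 2·S(8,2) + S(8,1) = 2·127 + 1 = 255; P(9,2) = 72.

Answer: S(9,2)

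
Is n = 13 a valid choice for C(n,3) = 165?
No

Reasoning: C(13,3) = 13·12·11/3! = 1,716/6 = 286, which does not equal 165.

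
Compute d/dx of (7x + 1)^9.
Chain rule: 9(7x+1)^{8} × 7 = 63(7x+1)^{8}.
Final answer: 63(7x + 1)^8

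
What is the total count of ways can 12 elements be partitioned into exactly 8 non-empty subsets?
159,027

Explanation: This equals S(12,8), the Stirling number of the 2nd kind.
Using the Stirling recurrence: S(n,k) = k·S(n-1,k) + S(n-1,k-1)
S(12,8) = 8·S(11,8) + S(11,7)
         = 8·11880 + 63987
         = 95040 + 63987
         = 159,027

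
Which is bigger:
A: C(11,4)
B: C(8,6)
A
A=C(11,4)=330, B=C(8,6)=28.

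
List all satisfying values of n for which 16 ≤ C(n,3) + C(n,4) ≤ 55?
6

C(5,3)+C(5,4)=15; C(6,3)+C(6,4)=35; C(7,3)+C(7,4)=70. So valid n = 6.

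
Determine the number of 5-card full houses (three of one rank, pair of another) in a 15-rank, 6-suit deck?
63,000

Working:
Triple rank: 15. Triple suits: C(6,3)=20. Pair rank: 14. Pair suits: C(6,2)=15. Total: 63,000.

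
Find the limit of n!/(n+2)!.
0

Reasoning: n!/(n+2)! = 1/[(n+1)(n+2)] → 0 as n → ∞.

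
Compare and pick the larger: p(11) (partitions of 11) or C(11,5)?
C(11,5)
Pentagonal recurrence p(n) = p(n−1) + p(n−2) − p(n−5) − p(n−7) + …: p(11) = p(10) + p(9) − p(6) − p(4) = 42 + 30 − 11 − 5 = 56; C(11,5) = 462.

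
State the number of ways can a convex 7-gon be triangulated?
42
Using the Catalan number formula: C_n = C(2n, n) / (n+1)
C_5 = C(10, 5) / (5+1)
     = 252 / 6
     = 42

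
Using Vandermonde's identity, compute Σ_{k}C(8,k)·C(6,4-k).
1,001

Solution: = C(8+6,4) = C(14,4) = 1,001.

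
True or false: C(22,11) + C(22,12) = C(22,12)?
False

Working:
Pascal's identity gives C(23,12) = 1,352,078, whereas C(22,12) = 646,646.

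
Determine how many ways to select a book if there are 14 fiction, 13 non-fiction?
By the addition principle: 14 + 13 = 27.

Answer: 27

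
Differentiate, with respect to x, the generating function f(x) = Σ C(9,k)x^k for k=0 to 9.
Σ k·C(9,k)x^(k-1) for k=1 to 9

Explanation: Term-by-term differentiation gives Σ k·C(9,k)x^{k-1} for k=1 to 9.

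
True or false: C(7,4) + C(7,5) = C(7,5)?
False

Pascal's identity gives C(8,5) = 56, whereas C(7,5) = 21.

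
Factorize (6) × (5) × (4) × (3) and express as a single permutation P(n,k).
P(6,4) = 6!/(2)!

Explanation: Product of 4 consecutive descending integers starting at 6: P(6,4) = 6!/2! = 360.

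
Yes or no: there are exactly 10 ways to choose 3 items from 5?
Yes

Explanation: C(5,3) = 10.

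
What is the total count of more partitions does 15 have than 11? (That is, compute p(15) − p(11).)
120

Explanation: Pentagonal recurrence p(n) = p(n−1) + p(n−2) − p(n−5) − p(n−7) + …: p(15) = p(14) + p(13) − p(10) − p(8) + p(3) + p(0) = 135 + 101 − 42 − 22 + 3 + 1 = 176.
p(11) = p(10) + p(9) − p(6) − p(4) = 42 + 30 − 11 − 5 = 56.
Difference = 176 − 56 = 120.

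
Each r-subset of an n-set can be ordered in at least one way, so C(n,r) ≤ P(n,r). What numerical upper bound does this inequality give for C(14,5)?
240,240
P(14,5) = 14·13·12·11·10 = 240,240, so C(14,5) ≤ 240,240. (The bound is loose by a factor of 5! = 120: C(14,5) = 240,240/120 = 2,002.)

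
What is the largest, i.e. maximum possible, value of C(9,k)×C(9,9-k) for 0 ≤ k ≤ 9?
15,876

Reasoning: C(9,k)·C(9,9-k) = C(9,k)², maximised at the centre k = 4: C(9,4)² = 15,876.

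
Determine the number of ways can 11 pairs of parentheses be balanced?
Using the Catalan number formula: C_n = C(2n, n) / (n+1)
C_11 = C(22, 11) / (11+1)
     = 705432 / 12
     = 58,786
Final answer: 58,786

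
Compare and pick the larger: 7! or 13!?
13!

Reasoning: 7!=5,040, 13!=6,227,020,800. 13! > 7!.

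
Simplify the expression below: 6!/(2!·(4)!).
15

This is C(6,2) = 15.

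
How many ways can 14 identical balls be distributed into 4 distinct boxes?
680

Solution: C(14+4-1, 4-1) = C(17, 3) = 680.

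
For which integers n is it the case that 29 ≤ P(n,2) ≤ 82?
6, 7, 8, 9

P(5,2)=20; P(6,2)=30; P(7,2)=42; P(8,2)=56; P(9,2)=72; P(10,2)=90. So valid n = 6, 7, 8, 9.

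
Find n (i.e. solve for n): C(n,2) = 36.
9

Solution: C(n,2) = n(n−1)/2! is increasing in n, and n(n−1) = 2!·36 = 72 ≈ (n−0.5)^2 gives n ≈ 9.0. Check: C(7,2) = 21, C(8,2) = 28, C(9,2) = 36 ✓. So n = 9.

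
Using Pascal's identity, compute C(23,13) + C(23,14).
1,961,256

Reasoning: C(23,13) + C(23,14) = C(24,14) = 1,961,256.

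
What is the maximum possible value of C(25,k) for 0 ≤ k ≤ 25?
5,200,300

Maximum at k = 12 or k = 13: C(25,12) = 5,200,300.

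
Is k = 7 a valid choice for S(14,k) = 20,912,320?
No

Solution: S(14,7) = 7·S(13,7) + S(13,6) = 7·5,715,424 + 9,321,312 = 49,329,280, which does not equal 20,912,320.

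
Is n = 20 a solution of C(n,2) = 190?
Yes

Working:
C(20,2) = 20·19/2! = 380/2 = 190, which equals 190.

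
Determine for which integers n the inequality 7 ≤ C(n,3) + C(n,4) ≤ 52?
5, 6

Reasoning: C(4,3)+C(4,4)=5; C(5,3)+C(5,4)=15; C(6,3)+C(6,4)=35; C(7,3)+C(7,4)=70. So valid n = 5, 6.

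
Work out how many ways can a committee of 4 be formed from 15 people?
1,365

Reasoning: C(15,4) = 15! / (4! × (15-4)!)
         = 15! / (4! × 11!)
         = 1,365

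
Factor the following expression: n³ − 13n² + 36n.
n(n − 4)(n − 9)

n³ − 13n² + 36n = n(n² − 13n + 36) = n(n − 4)(n − 9).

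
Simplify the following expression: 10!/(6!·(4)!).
210

Solution: This is C(10,6) = 210.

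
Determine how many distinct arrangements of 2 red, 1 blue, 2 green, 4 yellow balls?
3,780

Explanation: Multinomial: 9!/(2! × 1! × 2! × 4!) = 3,780.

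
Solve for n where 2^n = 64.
6

Reasoning: 2^6 = 64, so n = 6.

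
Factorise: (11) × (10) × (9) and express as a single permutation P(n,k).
P(11,3) = 11!/(8)!

Product of 3 consecutive descending integers starting at 11: P(11,3) = 11!/8! = 990.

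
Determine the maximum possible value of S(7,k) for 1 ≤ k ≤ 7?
350

Explanation: Row S(7,k) for k = 1..7 (via S(n,k) = k·S(n−1,k) + S(n−1,k−1)): 1, 63, 301, 350, 140, 21, 1. The row is unimodal; maximum at k = 4: 350.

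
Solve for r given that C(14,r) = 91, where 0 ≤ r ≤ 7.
2

Explanation: C(14,r) is increasing for 0 ≤ r ≤ 7. Stepping up (C(14,r+1) = C(14,r)·(14−r)/(r+1)): C(14,1) = 14, C(14,2) = 91 ✓. So r = 2.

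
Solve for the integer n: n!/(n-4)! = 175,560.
22

Working:
n!/(n-4)! = n×(n-1)×(n-2)×(n-3), a product of 4 consecutive integers ≈ (n−1.5)^4. 175,560^(1/4) + 1.5 ≈ 22.0; check n = 22: 22×21×20×19 = 175,560 ✓. So n = 22.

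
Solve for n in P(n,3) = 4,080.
17

P(n,3) = n(n−1)(n−2) is increasing in n; n(n−1)(n−2) ≈ (n−1)^3 = 4,080 gives n ≈ 17.0. Check: P(15,3) = 2,730, P(16,3) = 3,360, P(17,3) = 4,080 ✓. So n = 17.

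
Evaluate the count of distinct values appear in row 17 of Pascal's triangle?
Row 17 has entries C(17,0)..C(17,17); by symmetry C(17,k)=C(17,17-k), giving 9 distinct values.
Final answer: 9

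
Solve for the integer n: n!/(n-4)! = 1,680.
n!/(n-4)! = n×(n-1)×(n-2)×(n-3), a product of 4 consecutive integers ≈ (n−1.5)^4. 1,680^(1/4) + 1.5 ≈ 7.9; check n = 8: 8×7×6×5 = 1,680 ✓. So n = 8.

Answer: 8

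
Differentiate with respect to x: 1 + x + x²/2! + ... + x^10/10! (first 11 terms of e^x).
1 + x + x²/2! + ... + x^9/9!

Working:
Differentiating term by term gives the first 10 terms of e^x.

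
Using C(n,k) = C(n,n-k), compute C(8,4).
70

Working:
C(8,4) = C(8,4) = 70.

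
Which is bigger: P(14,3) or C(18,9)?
C(18,9)

Reasoning: P(14,3)=2,184, C(18,9)=48,620.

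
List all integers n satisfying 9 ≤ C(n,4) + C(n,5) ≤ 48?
6

Solution: C(5,4)+C(5,5)=6; C(6,4)+C(6,5)=21; C(7,4)+C(7,5)=56. So valid n = 6.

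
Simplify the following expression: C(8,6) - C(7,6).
21

Reasoning: C(8,6) - C(7,6) = C(7,5) = 21.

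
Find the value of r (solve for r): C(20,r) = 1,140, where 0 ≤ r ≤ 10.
C(20,r) is increasing for 0 ≤ r ≤ 10. Stepping up (C(20,r+1) = C(20,r)·(20−r)/(r+1)): C(20,1) = 20, C(20,2) = 190, C(20,3) = 1,140 ✓. So r = 3.
Final answer: 3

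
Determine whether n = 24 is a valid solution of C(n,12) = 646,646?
C(24,12) = 24·23·22·21·20·19·18·17·16·15·14·13/12! = 1,295,295,050,649,600/479,001,600 = 2,704,156, which does not equal 646,646.

Answer: No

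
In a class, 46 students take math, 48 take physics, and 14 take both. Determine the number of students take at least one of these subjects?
80

Solution: |A∪B| = |A|+|B|-|A∩B| = 46+48-14 = 80.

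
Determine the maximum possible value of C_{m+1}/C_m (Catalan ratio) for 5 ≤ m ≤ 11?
C_{m+1}/C_m = 2(2m+1)/(m+2), which increases with m. Maximum at m = 11: 2·23/13 = 46/13.
Final answer: 46/13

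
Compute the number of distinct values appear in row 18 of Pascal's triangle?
10

Solution: Row 18 has entries C(18,0)..C(18,18); by symmetry C(18,k)=C(18,18-k), giving 10 distinct values.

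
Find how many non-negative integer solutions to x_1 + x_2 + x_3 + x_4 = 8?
C(8+4-1, 4-1) = 165.
Final answer: 165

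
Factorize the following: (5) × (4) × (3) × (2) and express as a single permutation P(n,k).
P(5,4) = 5!/(1)!

Explanation: Product of 4 consecutive descending integers starting at 5: P(5,4) = 5!/1! = 120.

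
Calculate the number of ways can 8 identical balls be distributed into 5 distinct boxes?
495
C(8+5-1, 5-1) = C(12, 4) = 495.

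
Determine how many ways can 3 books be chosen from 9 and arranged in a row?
P(9,3) = 9!/(9-3)! = 504.
Final answer: 504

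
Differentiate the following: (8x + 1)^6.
48(8x + 1)^5

Working:
Chain rule: 6(8x+1)^{5} × 8 = 48(8x+1)^{5}.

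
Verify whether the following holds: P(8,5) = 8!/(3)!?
True

Solution: Permutation formula P(n,k) = n!/(n-k)!: 8!/3! = 40,320/6 = 6,720 = P(8,5). The statement holds.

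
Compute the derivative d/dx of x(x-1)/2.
(2x - 1)/2

Solution: d/dx[(x-0)(x-1)] = (x-1) + (x-0) = 2x - 1. Dividing by 2 gives (2x - 1)/2.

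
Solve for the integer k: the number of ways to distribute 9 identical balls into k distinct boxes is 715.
5

Solution: Stars and bars: the count is C(9+k−1, k−1), increasing in k. k=3: C(11,2) = 55, k=4: C(12,3) = 220, k=5: C(13,4) = 715 ✓. So k = 5.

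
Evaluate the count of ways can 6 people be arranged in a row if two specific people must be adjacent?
240

Treat pair as unit: (6-1)! arrangements × 2 internal orders = 240.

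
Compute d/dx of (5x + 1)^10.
50(5x + 1)^9

Reasoning: Chain rule: 10(5x+1)^{9} × 5 = 50(5x+1)^{9}.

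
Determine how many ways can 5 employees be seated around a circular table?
24

Reasoning: Circular arrangements: (5-1)! = 24.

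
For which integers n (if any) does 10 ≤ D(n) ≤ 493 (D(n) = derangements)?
5, 6
Using D(n) = (n−1)[D(n−1) + D(n−2)] with D(1)=0, D(2)=1: D(4)=9; D(5)=44; D(6)=265; D(7)=1,854. So valid n = 5, 6.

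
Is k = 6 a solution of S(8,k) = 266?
S(8,6) = 6·S(7,6) + S(7,5) = 6·21 + 140 = 266, which equals 266.
Final answer: Yes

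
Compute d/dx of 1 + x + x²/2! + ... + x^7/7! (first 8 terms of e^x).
Differentiating term by term gives the first 7 terms of e^x.

Answer: 1 + x + x²/2! + ... + x^6/6!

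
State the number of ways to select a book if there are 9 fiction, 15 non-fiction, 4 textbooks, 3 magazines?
31
By the addition principle: 9 + 15 + 4 + 3 = 31.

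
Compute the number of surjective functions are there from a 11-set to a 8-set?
479,001,600

Onto functions = 8! × S(11,8)
First compute S(11,8) via recurrence:
Using the Stirling recurrence: S(n,k) = k·S(n-1,k) + S(n-1,k-1)
S(11,8) = 8·S(10,8) + S(10,7)
         = 8·750 + 5880
         = 6000 + 5880
         = 11,880
Then: 40320 × 11880 = 479,001,600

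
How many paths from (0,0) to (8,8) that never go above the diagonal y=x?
1,430

Solution: Counted by the Catalan number C_8: C_8 = C(16,8)/(8+1) = 12,870/9 = 1,430.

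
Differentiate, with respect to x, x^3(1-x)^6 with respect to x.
Product rule: 3x^{2}(1-x)^{6} + x^3·(-6)(1-x)^{5}.
Final answer: 3x^2(1-x)^6 - 6x^3(1-x)^5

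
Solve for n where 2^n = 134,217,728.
27

Explanation: 134,217,728 = 1,024 × 1,024 × 128 = 2^10 × 2^10 × 2^7 = 2^27, so n = 27.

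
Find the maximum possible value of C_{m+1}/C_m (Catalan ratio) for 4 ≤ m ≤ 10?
7/2
C_{m+1}/C_m = 2(2m+1)/(m+2), which increases with m. Maximum at m = 10: 2·21/12 = 7/2.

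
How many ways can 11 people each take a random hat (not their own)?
Using D(n) = (n-1)[D(n-1) + D(n-2)]:
D(11) = (11-1) × [D(10) + D(9)]
      = 10 × [1334961 + 133496]
      = 10 × 1468457
      = 14,684,570
Final answer: 14,684,570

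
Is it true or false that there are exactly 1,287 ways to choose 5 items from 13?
C(13,5) = 1,287.

Answer: True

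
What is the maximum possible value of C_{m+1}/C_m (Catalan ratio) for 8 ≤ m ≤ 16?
C_{m+1}/C_m = 2(2m+1)/(m+2), which increases with m. Maximum at m = 16: 2·33/18 = 11/3.
Final answer: 11/3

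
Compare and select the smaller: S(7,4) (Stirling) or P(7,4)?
S(7,4)

S(7,4) = 4·S(6,4) + S(6,3) = 4·65 + 90 = 350; P(7,4) = 840.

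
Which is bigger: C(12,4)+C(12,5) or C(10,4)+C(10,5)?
First=1,287, Second=462.
Final answer: C(12,4)+C(12,5)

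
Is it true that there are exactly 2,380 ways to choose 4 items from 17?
True

C(17,4) = 2,380.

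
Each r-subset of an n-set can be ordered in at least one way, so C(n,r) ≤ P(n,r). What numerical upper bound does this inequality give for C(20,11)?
6,704,425,728,000

Working:
P(20,11) = 20·19·18·17·16·15·14·13·12·11·10 = 6,704,425,728,000, so C(20,11) ≤ 6,704,425,728,000. (The bound is loose by a factor of 11! = 39,916,800: C(20,11) = 6,704,425,728,000/39,916,800 = 167,960.)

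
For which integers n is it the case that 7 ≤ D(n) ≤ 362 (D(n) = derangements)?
Using D(n) = (n−1)[D(n−1) + D(n−2)] with D(1)=0, D(2)=1: D(3)=2; D(4)=9; D(5)=44; D(6)=265; D(7)=1,854. So valid n = 4, 5, 6.

Answer: 4, 5, 6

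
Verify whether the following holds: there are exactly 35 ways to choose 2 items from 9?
False

C(9,2) = 36 ≠ 35.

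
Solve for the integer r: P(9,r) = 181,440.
P(9,r) = 9·8·…·(9−r+1), a product of r factors. Multiplying down from 9: 9 = 9; 9·8 = 72; 9·8·7 = 504; 9·8·7·6 = 3,024; 9·8·7·6·5 = 15,120; 9·8·7·6·5·4 = 60,480; 9·8·7·6·5·4·3 = 181,440 ✓ (7 factors). So r = 7.

Answer: 7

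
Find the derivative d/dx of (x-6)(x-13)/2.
(2x - 19)/2

Solution: d/dx[(x-6)(x-13)] = (x-13) + (x-6) = 2x - 19. Dividing by 2 gives (2x - 19)/2.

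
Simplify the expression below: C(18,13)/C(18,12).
6/13
C(n,k+1)/C(n,k) = (n−k)/(k+1). Here (18−12)/(12+1) = 6/13 = 6/13.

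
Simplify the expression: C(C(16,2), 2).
7,140

Working:
C(16,2) = 120, then C(120, 2) = 7,140.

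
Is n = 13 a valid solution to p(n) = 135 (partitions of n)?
No

Reasoning: Pentagonal recurrence p(n) = p(n−1) + p(n−2) − p(n−5) − p(n−7) + …: p(13) = p(12) + p(11) − p(8) − p(6) + p(1) = 77 + 56 − 22 − 11 + 1 = 101, which does not equal 135.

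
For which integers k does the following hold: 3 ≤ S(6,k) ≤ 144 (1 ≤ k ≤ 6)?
S(6,1)=1; S(6,2)=31; S(6,3)=90; S(6,4)=65; S(6,5)=15; S(6,6)=1. So valid k = 2, 3, 4, 5.
Final answer: 2, 3, 4, 5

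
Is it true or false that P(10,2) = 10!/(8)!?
True

Reasoning: Permutation formula P(n,k) = n!/(n-k)!: 10!/8! = 3,628,800/40,320 = 90 = P(10,2). The statement holds.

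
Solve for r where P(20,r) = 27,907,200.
6

Solution: P(20,r) = 20·19·…·(20−r+1), a product of r factors. Multiplying down from 20: 20 = 20; 20·19 = 380; 20·19·18 = 6,840; 20·19·18·17 = 116,280; 20·19·18·17·16 = 1,860,480; 20·19·18·17·16·15 = 27,907,200 ✓ (6 factors). So r = 6.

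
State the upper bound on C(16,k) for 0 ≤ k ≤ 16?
12,870
Maximum at k = 8: C(16,8) = 12,870.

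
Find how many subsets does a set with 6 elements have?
64

Each element can be included or excluded: 2^6 = 64.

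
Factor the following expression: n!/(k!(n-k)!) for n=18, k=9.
C(18,9) = 48,620

Reasoning: This is the binomial coefficient C(18,9) = 48,620.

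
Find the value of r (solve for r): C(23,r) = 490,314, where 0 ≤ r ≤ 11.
8

Explanation: C(23,r) is increasing for 0 ≤ r ≤ 11. Stepping up (C(23,r+1) = C(23,r)·(23−r)/(r+1)): C(23,1) = 23, C(23,2) = 253, C(23,3) = 1,771, C(23,4) = 8,855, C(23,5) = 33,649, C(23,6) = 100,947, C(23,7) = 245,157, C(23,8) = 490,314 ✓. So r = 8.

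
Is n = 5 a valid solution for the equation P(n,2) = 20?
Yes

Explanation: P(5,2) = 5·4 = 20, which equals 20.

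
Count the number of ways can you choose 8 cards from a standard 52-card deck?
752,538,150
C(52,8) = 752,538,150.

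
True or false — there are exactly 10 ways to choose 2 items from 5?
True

Solution: C(5,2) = 10.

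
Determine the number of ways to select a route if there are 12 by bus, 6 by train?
18

Reasoning: By the addition principle: 12 + 6 = 18.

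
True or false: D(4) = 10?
False

Solution: Derangements of 4 elements: D(4) = (4-1)·[D(3) + D(2)] = 3·[2 + 1] = 9.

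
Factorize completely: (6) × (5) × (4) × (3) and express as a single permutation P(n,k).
P(6,4) = 6!/(2)!

Reasoning: Product of 4 consecutive descending integers starting at 6: P(6,4) = 6!/2! = 360.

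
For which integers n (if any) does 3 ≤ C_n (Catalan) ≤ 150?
3, 4, 5, 6

Working:
C_2=2; C_3=5; C_4=14; C_5=42; C_6=132; C_7=429. So valid n = 3, 4, 5, 6.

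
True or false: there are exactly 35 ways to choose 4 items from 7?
True

Working:
C(7,4) = 35.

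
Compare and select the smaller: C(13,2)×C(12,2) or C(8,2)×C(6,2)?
C(8,2)×C(6,2)

Reasoning: C(13,2)×C(12,2)=5,148, C(8,2)×C(6,2)=420.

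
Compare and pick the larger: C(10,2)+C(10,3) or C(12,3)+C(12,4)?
First=165, Second=715.

Answer: C(12,3)+C(12,4)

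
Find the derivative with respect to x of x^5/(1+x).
(5x^4(1+x) - x^5)/(1+x)²

Quotient rule: [5x^{4}(1+x) - x^5]/(1+x)².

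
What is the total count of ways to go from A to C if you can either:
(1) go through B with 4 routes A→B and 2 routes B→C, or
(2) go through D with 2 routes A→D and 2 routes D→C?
12

Solution: Route via B: 4×2=8. Route via D: 2×2=4. Total: 12.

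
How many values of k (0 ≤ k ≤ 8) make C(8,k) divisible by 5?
1

Checking C(8,k) mod 5 for k = 0..8: divisible at k = 4. That's 1 values.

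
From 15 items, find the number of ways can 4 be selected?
1,365

Working:
C(15,4) = 15! / (4! × (15-4)!)
         = 15! / (4! × 11!)
         = 1,365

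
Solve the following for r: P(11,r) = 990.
3

P(11,r) = 11·10·…·(11−r+1), a product of r factors. Multiplying down from 11: 11 = 11; 11·10 = 110; 11·10·9 = 990 ✓ (3 factors). So r = 3.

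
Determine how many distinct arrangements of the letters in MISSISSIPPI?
Word has 11 letters (M=1, I=4, S=4, P=2). Arrangements: 11!/Π(k!) = 34,650.

Answer: 34,650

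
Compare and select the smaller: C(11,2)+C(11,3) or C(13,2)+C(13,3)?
C(11,2)+C(11,3)

Working:
First=220, Second=364.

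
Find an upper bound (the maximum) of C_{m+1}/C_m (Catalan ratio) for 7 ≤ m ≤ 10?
C_{m+1}/C_m = 2(2m+1)/(m+2), which increases with m. Maximum at m = 10: 2·21/12 = 7/2.
Final answer: 7/2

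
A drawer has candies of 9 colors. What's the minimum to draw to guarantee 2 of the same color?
10

Reasoning: Worst case: 1 of each = 9. One more: 10.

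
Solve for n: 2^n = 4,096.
12

Reasoning: 4,096 = 1,024 × 4 = 2^10 × 2^2 = 2^12, so n = 12.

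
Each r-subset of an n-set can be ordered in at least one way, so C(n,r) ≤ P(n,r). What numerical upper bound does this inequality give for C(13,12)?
P(13,12) = 13·12·11·10·9·8·7·6·5·4·3·2 = 6,227,020,800, so C(13,12) ≤ 6,227,020,800. (The bound is loose by a factor of 12! = 479,001,600: C(13,12) = 6,227,020,800/479,001,600 = 13.)

Answer: 6,227,020,800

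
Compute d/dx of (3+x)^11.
11(3+x)^10

Working:
Using the power rule: d/dx (3+x)^11 = 11(3+x)^{10}.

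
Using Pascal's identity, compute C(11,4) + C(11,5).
792

Explanation: C(11,4) + C(11,5) = C(12,5) = 792.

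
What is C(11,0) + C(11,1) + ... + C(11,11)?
2,048

Reasoning: Sum of binomial coefficients = 2^11 = 2,048.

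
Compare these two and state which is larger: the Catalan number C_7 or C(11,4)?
C_7

Solution: C_7 = C(14,7)/(7+1) = 3,432/8 = 429; C(11,4) = 330.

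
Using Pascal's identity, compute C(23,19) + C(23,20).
C(23,19) + C(23,20) = C(24,20) = 10,626.

Answer: 10,626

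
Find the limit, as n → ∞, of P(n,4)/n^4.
1

P(n,4) = n(n-1)(n-2)(n-3) ≈ n^4 for large n. Limit = 1.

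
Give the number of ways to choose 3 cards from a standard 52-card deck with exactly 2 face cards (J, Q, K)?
2,640

Solution: 12 face cards and 40 non-face cards: C(12,2) × C(40,1) = 66 × 40 = 2,640.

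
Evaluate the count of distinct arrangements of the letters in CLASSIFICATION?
1,816,214,400

Solution: Word has 14 letters (C=2, L=1, A=2, S=2, I=3, F=1, T=1, O=1, N=1). Arrangements: 14!/Π(k!) = 1,816,214,400.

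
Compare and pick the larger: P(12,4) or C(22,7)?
C(22,7)

Solution: P(12,4)=11,880, C(22,7)=170,544.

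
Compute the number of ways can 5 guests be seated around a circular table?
24

Explanation: Circular arrangements: (5-1)! = 24.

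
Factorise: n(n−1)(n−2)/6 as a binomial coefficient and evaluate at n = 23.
C(n,3); C(23,3) = 1,771

n(n−1)(n−2)/6 = n!/(3!(n−3)!) = C(n,3). At n = 23: C(23,3) = 1,771.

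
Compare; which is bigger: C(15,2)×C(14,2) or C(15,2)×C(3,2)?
C(15,2)×C(14,2)=9,555, C(15,2)×C(3,2)=315.
Final answer: C(15,2)×C(14,2)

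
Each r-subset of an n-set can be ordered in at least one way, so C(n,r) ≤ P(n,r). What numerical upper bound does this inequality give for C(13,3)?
1,716

Working:
P(13,3) = 13·12·11 = 1,716, so C(13,3) ≤ 1,716. (The bound is loose by a factor of 3! = 6: C(13,3) = 1,716/6 = 286.)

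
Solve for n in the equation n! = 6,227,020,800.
13

Reasoning: n! is strictly increasing. 11! = 39,916,800, 12! = 479,001,600, 13! = 6,227,020,800 ✓. So n = 13.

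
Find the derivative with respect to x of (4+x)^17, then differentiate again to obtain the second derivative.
272(4+x)^15

Reasoning: First derivative: 17(4+x)^{16}. Second derivative: 17·16·(4+x)^{15} = 272(4+x)^{15}.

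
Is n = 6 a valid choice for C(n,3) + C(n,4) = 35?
C(6,3) + C(6,4) = 20 + 15 = 35, which equals 35.

Answer: Yes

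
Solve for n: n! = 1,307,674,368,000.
15

Explanation: n! is strictly increasing. 13! = 6,227,020,800, 14! = 87,178,291,200, 15! = 1,307,674,368,000 ✓. So n = 15.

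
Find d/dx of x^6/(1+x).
(6x^5(1+x) - x^6)/(1+x)²

Reasoning: Quotient rule: [6x^{5}(1+x) - x^6]/(1+x)².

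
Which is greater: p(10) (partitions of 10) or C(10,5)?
C(10,5)
Pentagonal recurrence p(n) = p(n−1) + p(n−2) − p(n−5) − p(n−7) + …: p(10) = p(9) + p(8) − p(5) − p(3) = 30 + 22 − 7 − 3 = 42; C(10,5) = 252.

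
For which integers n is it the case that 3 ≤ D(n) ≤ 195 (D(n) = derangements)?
4, 5
Using D(n) = (n−1)[D(n−1) + D(n−2)] with D(1)=0, D(2)=1: D(3)=2; D(4)=9; D(5)=44; D(6)=265. So valid n = 4, 5.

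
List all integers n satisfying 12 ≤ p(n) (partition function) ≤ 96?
7, 8, 9, 10, 11, 12

Tabulating p(n) via p(n) = p(n−1) + p(n−2) − p(n−5) − p(n−7) + …: p(6)=11; p(7)=15; p(8)=22; p(9)=30; p(10)=42; p(11)=56; p(12)=77; p(13)=101. So valid n = 7, 8, 9, 10, 11, 12.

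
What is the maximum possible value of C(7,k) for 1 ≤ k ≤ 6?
C(7,k) is maximised at the centre of the row: C(7,3) = 35.

Answer: 35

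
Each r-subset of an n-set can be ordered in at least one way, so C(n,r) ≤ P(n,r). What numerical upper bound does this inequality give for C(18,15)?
1,067,062,284,288,000

Explanation: P(18,15) = 18·17·16·15·14·13·12·11·10·9·8·7·6·5·4 = 1,067,062,284,288,000, so C(18,15) ≤ 1,067,062,284,288,000. (The bound is loose by a factor of 15! = 1,307,674,368,000: C(18,15) = 1,067,062,284,288,000/1,307,674,368,000 = 816.)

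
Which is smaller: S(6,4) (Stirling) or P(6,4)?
S(6,4)

Solution: S(6,4) = 4·S(5,4) + S(5,3) = 4·10 + 25 = 65; P(6,4) = 360.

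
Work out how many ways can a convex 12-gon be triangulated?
Using the Catalan number formula: C_n = C(2n, n) / (n+1)
C_10 = C(20, 10) / (10+1)
     = 184756 / 11
     = 16,796
Final answer: 16,796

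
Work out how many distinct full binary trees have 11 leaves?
16,796
Using the Catalan number formula: C_n = C(2n, n) / (n+1)
C_10 = C(20, 10) / (10+1)
     = 184756 / 11
     = 16,796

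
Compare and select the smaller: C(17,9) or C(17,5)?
C(17,5)

C(17,9)=24,310, C(17,5)=6,188.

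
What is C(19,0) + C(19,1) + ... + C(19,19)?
524,288

Solution: Sum of binomial coefficients = 2^19 = 524,288.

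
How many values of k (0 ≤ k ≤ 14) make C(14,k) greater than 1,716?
Row 14 is unimodal and symmetric about k=14/2. C(14,4)=1,001 ≤ 1,716; C(14,5)=2,002 > 1,716; by symmetry C(14,k) > 1,716 for k = 5..9. That's 9 - 5 + 1 = 5 values.

Answer: 5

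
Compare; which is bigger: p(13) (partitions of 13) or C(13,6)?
Pentagonal recurrence p(n) = p(n−1) + p(n−2) − p(n−5) − p(n−7) + …: p(13) = p(12) + p(11) − p(8) − p(6) + p(1) = 77 + 56 − 22 − 11 + 1 = 101; C(13,6) = 1,716.

Answer: C(13,6)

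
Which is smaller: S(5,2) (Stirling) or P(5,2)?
S(5,2)
S(5,2) = 2·S(4,2) + S(4,1) = 2·7 + 1 = 15; P(5,2) = 20.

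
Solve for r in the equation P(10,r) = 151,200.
6

Solution: P(10,r) = 10·9·…·(10−r+1), a product of r factors. Multiplying down from 10: 10 = 10; 10·9 = 90; 10·9·8 = 720; 10·9·8·7 = 5,040; 10·9·8·7·6 = 30,240; 10·9·8·7·6·5 = 151,200 ✓ (6 factors). So r = 6.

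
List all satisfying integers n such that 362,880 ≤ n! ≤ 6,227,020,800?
9, 10, 11, 12, 13

Solution: n! is strictly increasing; 9! = 362,880 and 13! = 6,227,020,800, so valid n = 9, 10, 11, 12, 13.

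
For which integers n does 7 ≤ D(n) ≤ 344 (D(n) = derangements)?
4, 5, 6

Reasoning: Using D(n) = (n−1)[D(n−1) + D(n−2)] with D(1)=0, D(2)=1: D(3)=2; D(4)=9; D(5)=44; D(6)=265; D(7)=1,854. So valid n = 4, 5, 6.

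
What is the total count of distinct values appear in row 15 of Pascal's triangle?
8
Row 15 has entries C(15,0)..C(15,15); by symmetry C(15,k)=C(15,15-k), giving 8 distinct values.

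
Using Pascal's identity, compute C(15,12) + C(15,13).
560
C(15,12) + C(15,13) = C(16,13) = 560.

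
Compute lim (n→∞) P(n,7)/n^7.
P(n,7) = n(n-1)···(n-6) ≈ n^7 for large n. Limit = 1.

Answer: 1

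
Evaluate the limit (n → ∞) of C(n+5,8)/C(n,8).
1

Working:
Both numerator and denominator grow as n^8/8! for large n, so the ratio → 1.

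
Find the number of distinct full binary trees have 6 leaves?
42

Using the Catalan number formula: C_n = C(2n, n) / (n+1)
C_5 = C(10, 5) / (5+1)
     = 252 / 6
     = 42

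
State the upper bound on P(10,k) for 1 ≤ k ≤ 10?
P(10,k) increases in k, so maximum at k = 10: 10! = 3,628,800.

Answer: 3,628,800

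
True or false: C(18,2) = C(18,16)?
C(18,2) = C(18,18-2) by the symmetry property; both equal 153.
Final answer: True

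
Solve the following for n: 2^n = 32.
5

Solution: 2^5 = 32, so n = 5.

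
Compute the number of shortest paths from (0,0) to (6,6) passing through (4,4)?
420

Solution: To (4,4): C(8,4)=70. From there: C(4,2)=6. Total: 420.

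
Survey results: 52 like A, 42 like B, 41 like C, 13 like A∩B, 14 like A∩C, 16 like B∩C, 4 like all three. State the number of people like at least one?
|A∪B∪C| = 52+42+41-13-14-16+4 = 96.

Answer: 96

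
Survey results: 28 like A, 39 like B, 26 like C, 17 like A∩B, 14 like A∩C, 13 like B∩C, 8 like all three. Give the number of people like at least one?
57

Explanation: |A∪B∪C| = 28+39+26-17-14-13+8 = 57.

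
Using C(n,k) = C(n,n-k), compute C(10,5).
C(10,5) = C(10,5) = 252.

Answer: 252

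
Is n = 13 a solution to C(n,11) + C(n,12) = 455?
No

Working:
C(13,11) + C(13,12) = 78 + 13 = 91, which does not equal 455.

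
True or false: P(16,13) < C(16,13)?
P(16,13) = 3,487,131,648,000 and C(16,13) = 560; P(n,r) = r! × C(n,r) so P > C whenever r ≥ 2.

Answer: False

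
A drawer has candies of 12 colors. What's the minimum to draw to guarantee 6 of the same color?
61

Explanation: Worst case: 5 of each = 60. One more: 61.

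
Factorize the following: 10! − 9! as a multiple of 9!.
9 × 9! = 3,265,920

10! − 9! = 10·9! − 9! = (10 − 1)·9! = 9 × 9! = 3,265,920.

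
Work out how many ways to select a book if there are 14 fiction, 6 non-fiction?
By the addition principle: 14 + 6 = 20.

Answer: 20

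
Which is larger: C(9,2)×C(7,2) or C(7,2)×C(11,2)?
C(7,2)×C(11,2)

C(9,2)×C(7,2)=756, C(7,2)×C(11,2)=1,155.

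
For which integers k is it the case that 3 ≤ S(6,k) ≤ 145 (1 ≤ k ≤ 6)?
2, 3, 4, 5

Explanation: S(6,1)=1; S(6,2)=31; S(6,3)=90; S(6,4)=65; S(6,5)=15; S(6,6)=1. So valid k = 2, 3, 4, 5.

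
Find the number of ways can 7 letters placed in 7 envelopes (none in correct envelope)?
Using D(n) = (n-1)[D(n-1) + D(n-2)]:
D(7) = (7-1) × [D(6) + D(5)]
      = 6 × [265 + 44]
      = 6 × 309
      = 1,854
Final answer: 1,854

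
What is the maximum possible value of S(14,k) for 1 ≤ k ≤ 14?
63,436,373

Solution: Row S(14,k) for k = 1..14 (via S(n,k) = k·S(n−1,k) + S(n−1,k−1)): 1, 8,191, 788,970, 10,391,745, 40,075,035, 63,436,373, 49,329,280, 20,912,320, 5,135,130, 752,752, 66,066, 3,367, 91, 1. The row is unimodal; maximum at k = 6: 63,436,373.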